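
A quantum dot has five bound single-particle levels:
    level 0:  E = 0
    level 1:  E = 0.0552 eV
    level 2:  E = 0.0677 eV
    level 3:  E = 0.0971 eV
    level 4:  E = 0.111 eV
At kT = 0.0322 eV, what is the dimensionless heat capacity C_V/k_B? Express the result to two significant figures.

Eᵢ/kT = 0, 1.714, 2.102, 3.016, 3.447.
Z = Σ e^(−Eᵢ/kT) = e^(−0) + e^(−1.714) + e^(−2.102) + e^(−3.016) + e^(−3.447) = 1.000 + 0.1801 + 0.1222 + 0.04900 + 0.03184 = 1.383.
⟨E⟩ = 0.01917 eV, ⟨E²⟩ = 0.001419 eV².
C_V/k_B = (⟨E²⟩ − ⟨E⟩²)/(kT)² = (0.001419 − 0.0003675)/0.001037 = 1.0.

1.0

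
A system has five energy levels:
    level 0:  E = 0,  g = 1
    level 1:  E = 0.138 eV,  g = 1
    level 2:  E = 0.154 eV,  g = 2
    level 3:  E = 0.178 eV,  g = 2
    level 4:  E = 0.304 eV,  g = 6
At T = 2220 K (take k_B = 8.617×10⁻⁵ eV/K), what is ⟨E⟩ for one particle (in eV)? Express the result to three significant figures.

0.163 eV

k_BT = 8.617×10⁻⁵ × 2220 K = 0.19130 eV.
Eᵢ/kT = 0, 0.72138, 0.80502, 0.93048, 1.5891.
Z = Σ gᵢe^(−Eᵢ/kT) = 1·e^(−0) + 1·e^(−0.72138) + 2·e^(−0.80502) + 2·e^(−0.93048) + 6·e^(−1.5891) = 1.0000 + 0.48608 + 0.89416 + 0.78873 + 1.2247 = 4.3937.
⟨E⟩ = Σ Eᵢ gᵢe^(−Eᵢ/kT) / Z = (0·1.0000 + 0.138·0.48608 + 0.154·0.89416 + 0.178·0.78873 + 0.304·1.2247) / 4.3937 = 0.163 eV.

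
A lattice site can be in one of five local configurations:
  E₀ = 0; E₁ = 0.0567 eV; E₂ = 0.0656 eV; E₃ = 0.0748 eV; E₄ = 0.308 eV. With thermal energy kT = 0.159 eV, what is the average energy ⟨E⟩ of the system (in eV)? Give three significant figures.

Eᵢ/kT = 0, 0.35660, 0.41258, 0.47044, 1.9371.
Z = Σ e^(−Eᵢ/kT) = e^(−0) + e^(−0.35660) + e^(−0.41258) + e^(−0.47044) + e^(−1.9371) = 1.0000 + 0.70005 + 0.66194 + 0.62473 + 0.14412 = 3.1308.
⟨E⟩ = Σ Eᵢ e^(−Eᵢ/kT) / Z = (0·1.0000 + 0.0567·0.70005 + 0.0656·0.66194 + 0.0748·0.62473 + 0.308·0.14412) / 3.1308 = 0.0557 eV.

0.0557 eV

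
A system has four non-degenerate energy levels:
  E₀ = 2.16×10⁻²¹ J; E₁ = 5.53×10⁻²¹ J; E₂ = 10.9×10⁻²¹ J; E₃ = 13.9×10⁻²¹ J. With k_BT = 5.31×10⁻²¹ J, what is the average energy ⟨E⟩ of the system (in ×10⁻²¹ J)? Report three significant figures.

4.76 ×10⁻²¹ J

Eᵢ/kT = 0.40678, 1.0414, 2.0527, 2.6177.
Z = Σ e^(−Eᵢ/kT) = e^(−0.40678) + e^(−1.0414) + e^(−2.0527) + e^(−2.6177) = 0.66579 + 0.35296 + 0.12839 + 0.072971 = 1.2201.
⟨E⟩ = Σ Eᵢ e^(−Eᵢ/kT) / Z = (2.16·0.66579 + 5.53·0.35296 + 10.9·0.12839 + 13.9·0.072971) / 1.2201 = 4.76 ×10⁻²¹ J.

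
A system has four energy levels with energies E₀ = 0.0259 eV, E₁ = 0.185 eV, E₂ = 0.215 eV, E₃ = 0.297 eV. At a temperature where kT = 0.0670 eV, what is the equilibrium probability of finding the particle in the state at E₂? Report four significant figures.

0.05082

Eᵢ/kT = 0.386567, 2.76119, 3.20896, 4.43284.
Z = Σ e^(−Eᵢ/kT) = e^(−0.386567) + e^(−2.76119) + e^(−3.20896) + e^(−4.43284) = 0.679385 + 0.0632165 + 0.0403986 + 0.0118807 = 0.794881.
P₂ = e^(−E₂/kT) / Z = 0.0403986/0.794881 = 0.05082.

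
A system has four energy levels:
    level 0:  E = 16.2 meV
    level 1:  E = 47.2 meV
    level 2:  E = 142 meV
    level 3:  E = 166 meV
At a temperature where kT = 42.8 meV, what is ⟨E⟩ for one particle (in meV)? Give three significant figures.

32.9 meV

Eᵢ/kT = 0.37850, 1.1028, 3.3178, 3.8785.
Z = Σ e^(−Eᵢ/kT) = e^(−0.37850) + e^(−1.1028) + e^(−3.3178) + e^(−3.8785) = 0.68489 + 0.33194 + 0.036232 + 0.020682 = 1.0737.
⟨E⟩ = Σ Eᵢ e^(−Eᵢ/kT) / Z = (16.2·0.68489 + 47.2·0.33194 + 142·0.036232 + 166·0.020682) / 1.0737 = 32.9 meV.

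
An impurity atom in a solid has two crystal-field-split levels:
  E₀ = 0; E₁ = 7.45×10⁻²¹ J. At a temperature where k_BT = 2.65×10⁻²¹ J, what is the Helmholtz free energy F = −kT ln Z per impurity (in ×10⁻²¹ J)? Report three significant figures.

-0.155 ×10⁻²¹ J

Eᵢ/kT = 0, 2.8113.
Z = Σ e^(−Eᵢ/kT) = e^(−0) + e^(−2.8113) = 1.0000 + 0.060127 = 1.0601.
F = −kT ln Z = −2.65 × ln(1.0601) = −2.65 × 0.058363 = -0.155 ×10⁻²¹ J.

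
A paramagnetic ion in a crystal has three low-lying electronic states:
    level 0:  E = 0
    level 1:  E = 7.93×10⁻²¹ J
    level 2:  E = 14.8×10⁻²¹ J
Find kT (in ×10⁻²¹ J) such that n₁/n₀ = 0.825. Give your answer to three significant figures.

n₁/n₀ = exp[−(E₁−E₀)/kT] = 0.825.
⇒ (E₁−E₀)/kT = ln(1/0.825) = ln(1.2121) = 0.19235.
kT = 7.93 ×10⁻²¹ J / 0.19235 = 41.2 ×10⁻²¹ J.

41.2 ×10⁻²¹ J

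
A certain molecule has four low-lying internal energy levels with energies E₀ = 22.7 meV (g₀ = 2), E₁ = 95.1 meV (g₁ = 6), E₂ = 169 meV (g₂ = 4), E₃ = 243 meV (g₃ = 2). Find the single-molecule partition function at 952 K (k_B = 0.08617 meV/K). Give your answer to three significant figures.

Z = 4.01

k_BT = 0.08617 × 952 K = 82.034 meV.
Eᵢ/kT = 0.27671, 1.1593, 2.0601, 2.9622.
Z = Σ gᵢe^(−Eᵢ/kT) = 2·e^(−0.27671) + 6·e^(−1.1593) + 4·e^(−2.0601) + 2·e^(−2.9622) = 1.5165 + 1.8822 + 0.50976 + 0.10341 = 4.0119.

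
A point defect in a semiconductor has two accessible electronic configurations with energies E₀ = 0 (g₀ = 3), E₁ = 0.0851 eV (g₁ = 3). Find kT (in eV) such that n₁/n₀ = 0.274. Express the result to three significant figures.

0.0657 eV

n₁/n₀ = (g₁/g₀) exp[−(E₁−E₀)/kT] = 0.274.
⇒ (E₁−E₀)/kT = ln((3/3)/0.274) = ln(3.6496) = 1.2946.
kT = 0.0851 eV / 1.2946 = 0.0657 eV.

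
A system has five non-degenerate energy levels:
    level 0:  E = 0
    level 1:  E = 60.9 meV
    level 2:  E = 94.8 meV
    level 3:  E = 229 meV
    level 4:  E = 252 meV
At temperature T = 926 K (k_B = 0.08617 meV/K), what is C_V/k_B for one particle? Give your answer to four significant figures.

k_BT = 0.08617 × 926 K = 79.7934 meV.
Eᵢ/kT = 0, 0.763221, 1.18807, 2.86991, 3.15816.
Z = Σ e^(−Eᵢ/kT) = e^(−0) + e^(−0.763221) + e^(−1.18807) + e^(−2.86991) + e^(−3.15816) = 1.00000 + 0.466162 + 0.304809 + 0.0567040 + 0.0425039 = 1.87018.
⟨E⟩ = 43.3014 meV, ⟨E²⟩ = 5422.48 meV².
C_V/k_B = (⟨E²⟩ − ⟨E⟩²)/(kT)² = (5422.48 − 1875.01)/6366.99 = 0.5572.

0.5572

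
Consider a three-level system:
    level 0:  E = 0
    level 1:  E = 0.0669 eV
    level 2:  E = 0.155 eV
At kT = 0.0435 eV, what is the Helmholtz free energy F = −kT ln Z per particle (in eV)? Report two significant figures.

-0.0095 eV

Eᵢ/kT = 0, 1.538, 3.563.
Z = Σ e^(−Eᵢ/kT) = e^(−0) + e^(−1.538) + e^(−3.563) = 1.000 + 0.2148 + 0.02835 = 1.243.
F = −kT ln Z = −0.0435 × ln(1.243) = −0.0435 × 0.2175 = -0.0095 eV.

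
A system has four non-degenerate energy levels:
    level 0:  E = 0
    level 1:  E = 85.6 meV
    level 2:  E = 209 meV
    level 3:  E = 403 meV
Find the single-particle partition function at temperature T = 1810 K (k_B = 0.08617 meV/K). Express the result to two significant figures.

Z = 1.9

k_BT = 0.08617 × 1810 K = 156.0 meV.
Eᵢ/kT = 0, 0.5487, 1.340, 2.583.
Z = Σ e^(−Eᵢ/kT) = e^(−0) + e^(−0.5487) + e^(−1.340) + e^(−2.583) = 1.000 + 0.5777 + 0.2618 + 0.07555 = 1.915.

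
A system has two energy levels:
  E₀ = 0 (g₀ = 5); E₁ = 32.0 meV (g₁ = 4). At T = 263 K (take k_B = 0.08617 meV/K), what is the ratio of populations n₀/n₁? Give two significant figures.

5.1

k_BT = 0.08617 × 263 K = 22.66 meV.
n₀/n₁ = (g₀/g₁) exp[−(E₀−E₁)/kT] = (5/4) × exp(−(-32.0 meV)/(22.66 meV)) = (5/4) × exp(1.412) = 5.1.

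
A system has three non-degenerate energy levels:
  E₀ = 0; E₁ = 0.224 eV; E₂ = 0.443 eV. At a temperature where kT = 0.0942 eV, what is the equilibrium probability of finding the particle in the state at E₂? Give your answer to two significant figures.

0.0082

Eᵢ/kT = 0, 2.378, 4.703.
Z = Σ e^(−Eᵢ/kT) = e^(−0) + e^(−2.378) + e^(−4.703) = 1.000 + 0.09274 + 0.009068 = 1.102.
P₂ = e^(−E₂/kT) / Z = 0.009068/1.102 = 0.0082.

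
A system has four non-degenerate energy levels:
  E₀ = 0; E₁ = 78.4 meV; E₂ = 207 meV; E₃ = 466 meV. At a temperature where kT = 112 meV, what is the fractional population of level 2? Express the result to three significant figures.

0.0943

Eᵢ/kT = 0, 0.70000, 1.8482, 4.1607.
Z = Σ e^(−Eᵢ/kT) = e^(−0) + e^(−0.70000) + e^(−1.8482) + e^(−4.1607) = 1.0000 + 0.49659 + 0.15752 + 0.015597 = 1.6697.
P₂ = e^(−E₂/kT) / Z = 0.15752/1.6697 = 0.0943.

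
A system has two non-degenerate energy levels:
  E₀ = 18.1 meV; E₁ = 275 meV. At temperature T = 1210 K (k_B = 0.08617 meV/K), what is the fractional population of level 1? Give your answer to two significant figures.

k_BT = 0.08617 × 1210 K = 104.3 meV.
Eᵢ/kT = 0.1735, 2.637.
Z = Σ e^(−Eᵢ/kT) = e^(−0.1735) + e^(−2.637) = 0.8407 + 0.07158 = 0.9123.
P₁ = e^(−E₁/kT) / Z = 0.07158/0.9123 = 0.078.

0.078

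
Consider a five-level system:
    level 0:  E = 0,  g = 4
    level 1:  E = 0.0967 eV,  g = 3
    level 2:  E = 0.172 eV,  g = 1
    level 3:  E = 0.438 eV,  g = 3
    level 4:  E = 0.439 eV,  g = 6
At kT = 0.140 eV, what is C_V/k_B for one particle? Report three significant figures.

0.629

Eᵢ/kT = 0, 0.69071, 1.2286, 3.1286, 3.1357.
Z = Σ gᵢe^(−Eᵢ/kT) = 4·e^(−0) + 3·e^(−0.69071) + 1·e^(−1.2286) + 3·e^(−3.1286) + 6·e^(−3.1357) = 4.0000 + 1.5037 + 0.29270 + 0.13134 + 0.26082 = 6.1886.
⟨E⟩ = 0.059428 eV, ⟨E²⟩ = 0.015865 eV².
C_V/k_B = (⟨E²⟩ − ⟨E⟩²)/(kT)² = (0.015865 − 0.0035317)/0.019600 = 0.629.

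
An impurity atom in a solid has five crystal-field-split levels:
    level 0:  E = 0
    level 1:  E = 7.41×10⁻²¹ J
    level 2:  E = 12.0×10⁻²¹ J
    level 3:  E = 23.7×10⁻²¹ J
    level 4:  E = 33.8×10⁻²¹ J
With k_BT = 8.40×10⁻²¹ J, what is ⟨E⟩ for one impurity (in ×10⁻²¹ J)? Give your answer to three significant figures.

Eᵢ/kT = 0, 0.88214, 1.4286, 2.8214, 4.0238.
Z = Σ e^(−Eᵢ/kT) = e^(−0) + e^(−0.88214) + e^(−1.4286) + e^(−2.8214) + e^(−4.0238) = 1.0000 + 0.41390 + 0.23964 + 0.059523 + 0.017885 = 1.7309.
⟨E⟩ = Σ Eᵢ e^(−Eᵢ/kT) / Z = (0·1.0000 + 7.41·0.41390 + 12.0·0.23964 + 23.7·0.059523 + 33.8·0.017885) / 1.7309 = 4.60 ×10⁻²¹ J.

4.60 ×10⁻²¹ J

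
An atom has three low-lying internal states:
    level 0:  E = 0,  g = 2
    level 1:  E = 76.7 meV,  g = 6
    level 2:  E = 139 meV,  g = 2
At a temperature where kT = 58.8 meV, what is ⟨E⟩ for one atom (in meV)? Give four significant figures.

39.57 meV

Eᵢ/kT = 0, 1.30442, 2.36395.
Z = Σ gᵢe^(−Eᵢ/kT) = 2·e^(−0) + 6·e^(−1.30442) + 2·e^(−2.36395) = 2.00000 + 1.62798 + 0.188096 = 3.81608.
⟨E⟩ = Σ Eᵢ gᵢe^(−Eᵢ/kT) / Z = (0·2.00000 + 76.7·1.62798 + 139·0.188096) / 3.81608 = 39.57 meV.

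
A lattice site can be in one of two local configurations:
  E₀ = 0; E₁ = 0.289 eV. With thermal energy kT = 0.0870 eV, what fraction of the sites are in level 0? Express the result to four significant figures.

Eᵢ/kT = 0, 3.32184.
Z = Σ e^(−Eᵢ/kT) = e^(−0) + e^(−3.32184) = 1.00000 + 0.0360864 = 1.03609.
P₀ = e^(−E₀/kT) / Z = 1.00000/1.03609 = 0.9652.

0.9652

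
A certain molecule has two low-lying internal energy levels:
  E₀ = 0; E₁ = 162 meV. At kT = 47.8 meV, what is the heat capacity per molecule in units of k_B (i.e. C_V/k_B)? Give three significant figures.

Eᵢ/kT = 0, 3.3891.
Z = Σ e^(−Eᵢ/kT) = e^(−0) + e^(−3.3891) = 1.0000 + 0.033739 = 1.0337.
⟨E⟩ = 5.2875 meV, ⟨E²⟩ = 856.58 meV².
C_V/k_B = (⟨E²⟩ − ⟨E⟩²)/(kT)² = (856.58 − 27.958)/2284.8 = 0.363.

0.363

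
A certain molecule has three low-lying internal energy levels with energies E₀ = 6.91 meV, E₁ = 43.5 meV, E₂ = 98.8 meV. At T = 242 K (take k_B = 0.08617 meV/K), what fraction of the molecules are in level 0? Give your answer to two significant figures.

0.84

k_BT = 0.08617 × 242 K = 20.85 meV.
Eᵢ/kT = 0.3314, 2.086, 4.739.
Z = Σ e^(−Eᵢ/kT) = e^(−0.3314) + e^(−2.086) + e^(−4.739) = 0.7179 + 0.1242 + 0.008747 = 0.8508.
P₀ = e^(−E₀/kT) / Z = 0.7179/0.8508 = 0.84.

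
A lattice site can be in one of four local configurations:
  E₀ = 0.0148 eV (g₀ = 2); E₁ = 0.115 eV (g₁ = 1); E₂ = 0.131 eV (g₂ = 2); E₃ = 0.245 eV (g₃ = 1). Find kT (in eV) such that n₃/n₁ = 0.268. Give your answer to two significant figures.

n₃/n₁ = (g₃/g₁) exp[−(E₃−E₁)/kT] = 0.268.
⇒ (E₃−E₁)/kT = ln((1/1)/0.268) = ln(3.731) = 1.317.
kT = 0.130 eV / 1.317 = 0.099 eV.

0.099 eV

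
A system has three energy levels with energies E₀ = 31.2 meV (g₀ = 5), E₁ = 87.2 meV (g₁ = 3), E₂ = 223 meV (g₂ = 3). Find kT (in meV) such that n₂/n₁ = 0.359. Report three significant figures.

n₂/n₁ = (g₂/g₁) exp[−(E₂−E₁)/kT] = 0.359.
⇒ (E₂−E₁)/kT = ln((3/3)/0.359) = ln(2.7855) = 1.0244.
kT = 135.8 meV / 1.0244 = 133 meV.

133 meV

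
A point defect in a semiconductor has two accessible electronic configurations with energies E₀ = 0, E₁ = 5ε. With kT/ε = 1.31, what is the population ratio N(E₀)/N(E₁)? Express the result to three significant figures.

45.5

n₀/n₁ = exp[−(E₀−E₁)/kT] = exp(−(-5ε)/(1.31ε)) = exp(3.8168) = 45.5.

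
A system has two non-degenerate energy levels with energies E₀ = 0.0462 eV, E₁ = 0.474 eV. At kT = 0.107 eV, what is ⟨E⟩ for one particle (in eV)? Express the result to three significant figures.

Eᵢ/kT = 0.43178, 4.4299.
Z = Σ e^(−Eᵢ/kT) = e^(−0.43178) + e^(−4.4299) = 0.64935 + 0.011916 = 0.66127.
⟨E⟩ = Σ Eᵢ e^(−Eᵢ/kT) / Z = (0.0462·0.64935 + 0.474·0.011916) / 0.66127 = 0.0539 eV.

0.0539 eV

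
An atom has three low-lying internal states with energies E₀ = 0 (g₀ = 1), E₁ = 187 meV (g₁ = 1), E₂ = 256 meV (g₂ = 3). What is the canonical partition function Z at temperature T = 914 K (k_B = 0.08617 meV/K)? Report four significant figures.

k_BT = 0.08617 × 914 K = 78.7594 meV.
Eᵢ/kT = 0, 2.37432, 3.25041.
Z = Σ gᵢe^(−Eᵢ/kT) = 1·e^(−0) + 1·e^(−2.37432) + 3·e^(−3.25041) = 1.00000 + 0.0930778 + 0.116275 = 1.20935.

Z = 1.209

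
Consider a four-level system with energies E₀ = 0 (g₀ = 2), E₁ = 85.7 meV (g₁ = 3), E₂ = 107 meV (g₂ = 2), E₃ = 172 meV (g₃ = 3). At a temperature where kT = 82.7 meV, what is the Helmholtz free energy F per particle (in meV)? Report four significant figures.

-114.4 meV

Eᵢ/kT = 0, 1.03628, 1.29383, 2.07981.
Z = Σ gᵢe^(−Eᵢ/kT) = 2·e^(−0) + 3·e^(−1.03628) + 2·e^(−1.29383) + 3·e^(−2.07981) = 2.00000 + 1.06432 + 0.548437 + 0.374862 = 3.98762.
F = −kT ln Z = −82.7 × ln(3.98762) = −82.7 × 1.38319 = -114.4 meV.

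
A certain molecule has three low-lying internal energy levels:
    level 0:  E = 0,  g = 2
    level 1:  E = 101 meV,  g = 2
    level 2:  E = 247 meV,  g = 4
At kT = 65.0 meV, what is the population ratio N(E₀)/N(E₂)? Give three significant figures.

22.4

n₀/n₂ = (g₀/g₂) exp[−(E₀−E₂)/kT] = (2/4) × exp(−(-247 meV)/(65.0 meV)) = (2/4) × exp(3.8000) = 22.4.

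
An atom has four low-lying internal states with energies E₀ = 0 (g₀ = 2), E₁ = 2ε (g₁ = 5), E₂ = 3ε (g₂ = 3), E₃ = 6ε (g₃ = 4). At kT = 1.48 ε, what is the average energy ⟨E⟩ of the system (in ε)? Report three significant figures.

1.11 ε

Eᵢ/kT = 0, 1.3514, 2.0270, 4.0541.
Z = Σ gᵢe^(−Eᵢ/kT) = 2·e^(−0) + 5·e^(−1.3514) + 3·e^(−2.0270) + 4·e^(−4.0541) = 2.0000 + 1.2944 + 0.39519 + 0.069404 = 3.7590.
⟨E⟩ = Σ Eᵢ gᵢe^(−Eᵢ/kT) / Z = (0·2.0000 + 2·1.2944 + 3·0.39519 + 6·0.069404) / 3.7590 = 1.11 ε.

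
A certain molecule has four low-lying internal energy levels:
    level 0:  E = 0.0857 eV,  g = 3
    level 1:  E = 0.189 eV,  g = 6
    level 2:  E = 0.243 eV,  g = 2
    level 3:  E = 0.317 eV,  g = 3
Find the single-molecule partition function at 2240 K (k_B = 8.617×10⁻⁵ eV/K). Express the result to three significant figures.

k_BT = 8.617×10⁻⁵ × 2240 K = 0.19302 eV.
Eᵢ/kT = 0.44400, 0.97917, 1.2589, 1.6423.
Z = Σ gᵢe^(−Eᵢ/kT) = 3·e^(−0.44400) + 6·e^(−0.97917) + 2·e^(−1.2589) + 3·e^(−1.6423) = 1.9244 + 2.2537 + 0.56793 + 0.58060 = 5.3266.

Z = 5.33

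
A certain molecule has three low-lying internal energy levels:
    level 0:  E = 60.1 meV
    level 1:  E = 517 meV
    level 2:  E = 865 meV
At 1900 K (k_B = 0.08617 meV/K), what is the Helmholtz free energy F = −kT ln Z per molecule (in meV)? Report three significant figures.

k_BT = 0.08617 × 1900 K = 163.72 meV.
Eᵢ/kT = 0.36709, 3.1578, 5.2834.
Z = Σ e^(−Eᵢ/kT) = e^(−0.36709) + e^(−3.1578) + e^(−5.2834) = 0.69275 + 0.042519 + 0.0050751 = 0.74034.
F = −kT ln Z = −163.72 × ln(0.74034) = −163.72 × -0.30065 = 49.2 meV.

49.2 meV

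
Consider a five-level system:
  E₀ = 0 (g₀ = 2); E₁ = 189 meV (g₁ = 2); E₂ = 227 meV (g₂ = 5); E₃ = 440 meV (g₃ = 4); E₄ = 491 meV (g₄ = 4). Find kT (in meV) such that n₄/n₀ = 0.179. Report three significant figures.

203 meV

n₄/n₀ = (g₄/g₀) exp[−(E₄−E₀)/kT] = 0.179.
⇒ (E₄−E₀)/kT = ln((4/2)/0.179) = ln(11.173) = 2.4135.
kT = 491 meV / 2.4135 = 203 meV.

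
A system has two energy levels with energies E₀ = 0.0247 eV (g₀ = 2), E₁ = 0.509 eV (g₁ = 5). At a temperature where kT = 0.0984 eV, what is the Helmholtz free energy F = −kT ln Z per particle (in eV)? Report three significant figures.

-0.0453 eV

Eᵢ/kT = 0.25102, 5.1728.
Z = Σ gᵢe^(−Eᵢ/kT) = 2·e^(−0.25102) + 5·e^(−5.1728) = 1.5560 + 0.028343 = 1.5843.
F = −kT ln Z = −0.0984 × ln(1.5843) = −0.0984 × 0.46014 = -0.0453 eV.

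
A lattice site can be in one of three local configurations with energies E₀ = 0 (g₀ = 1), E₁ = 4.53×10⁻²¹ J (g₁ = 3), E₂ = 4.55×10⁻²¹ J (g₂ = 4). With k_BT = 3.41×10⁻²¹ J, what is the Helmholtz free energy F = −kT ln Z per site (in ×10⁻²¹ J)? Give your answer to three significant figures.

-3.57 ×10⁻²¹ J

Eᵢ/kT = 0, 1.3284, 1.3343.
Z = Σ gᵢe^(−Eᵢ/kT) = 1·e^(−0) + 3·e^(−1.3284) + 4·e^(−1.3343) = 1.0000 + 0.79470 + 1.0534 = 2.8481.
F = −kT ln Z = −3.41 × ln(2.8481) = −3.41 × 1.0467 = -3.57 ×10⁻²¹ J.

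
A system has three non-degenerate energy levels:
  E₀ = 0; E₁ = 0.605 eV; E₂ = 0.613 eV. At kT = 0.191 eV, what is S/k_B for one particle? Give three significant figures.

0.322

Eᵢ/kT = 0, 3.1675, 3.2094.
Z = Σ e^(−Eᵢ/kT) = e^(−0) + e^(−3.1675) + e^(−3.2094) = 1.0000 + 0.042109 + 0.040381 = 1.0825.
⟨E⟩ = Σ EᵢPᵢ = 0.046401 eV.
S/k_B = ln Z + ⟨E⟩/kT = ln(1.0825) + 0.046401/0.191 = 0.079273 + 0.24294 = 0.322.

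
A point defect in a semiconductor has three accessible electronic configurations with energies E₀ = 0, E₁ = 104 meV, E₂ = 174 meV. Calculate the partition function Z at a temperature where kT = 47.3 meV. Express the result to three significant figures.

Z = 1.14

Eᵢ/kT = 0, 2.1987, 3.6786.
Z = Σ e^(−Eᵢ/kT) = e^(−0) + e^(−2.1987) + e^(−3.6786) = 1.0000 + 0.11095 + 0.025258 = 1.1362.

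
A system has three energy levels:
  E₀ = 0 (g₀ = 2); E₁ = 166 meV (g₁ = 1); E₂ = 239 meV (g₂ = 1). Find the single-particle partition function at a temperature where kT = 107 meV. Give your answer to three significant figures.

Eᵢ/kT = 0, 1.5514, 2.2336.
Z = Σ gᵢe^(−Eᵢ/kT) = 2·e^(−0) + 1·e^(−1.5514) + 1·e^(−2.2336) = 2.0000 + 0.21195 + 0.10714 = 2.3191.

Z = 2.32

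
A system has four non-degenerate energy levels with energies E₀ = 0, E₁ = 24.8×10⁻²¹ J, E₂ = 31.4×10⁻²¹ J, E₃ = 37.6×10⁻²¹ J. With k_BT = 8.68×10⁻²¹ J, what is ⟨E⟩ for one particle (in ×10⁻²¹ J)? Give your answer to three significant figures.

Eᵢ/kT = 0, 2.8571, 3.6175, 4.3318.
Z = Σ e^(−Eᵢ/kT) = e^(−0) + e^(−2.8571) + e^(−3.6175) + e^(−4.3318) = 1.0000 + 0.057435 + 0.026850 + 0.013144 = 1.0974.
⟨E⟩ = Σ Eᵢ e^(−Eᵢ/kT) / Z = (0·1.0000 + 24.8·0.057435 + 31.4·0.026850 + 37.6·0.013144) / 1.0974 = 2.52 ×10⁻²¹ J.

2.52 ×10⁻²¹ J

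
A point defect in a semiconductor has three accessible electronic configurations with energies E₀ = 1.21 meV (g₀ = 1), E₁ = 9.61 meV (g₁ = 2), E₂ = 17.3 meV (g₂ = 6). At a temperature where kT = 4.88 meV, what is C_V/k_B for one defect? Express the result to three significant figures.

Eᵢ/kT = 0.24795, 1.9693, 3.5451.
Z = Σ gᵢe^(−Eᵢ/kT) = 1·e^(−0.24795) + 2·e^(−1.9693) + 6·e^(−3.5451) = 0.78040 + 0.27911 + 0.17319 = 1.2327.
⟨E⟩ = 5.3725 meV, ⟨E²⟩ = 63.887 meV².
C_V/k_B = (⟨E²⟩ − ⟨E⟩²)/(kT)² = (63.887 − 28.864)/23.814 = 1.47.

1.47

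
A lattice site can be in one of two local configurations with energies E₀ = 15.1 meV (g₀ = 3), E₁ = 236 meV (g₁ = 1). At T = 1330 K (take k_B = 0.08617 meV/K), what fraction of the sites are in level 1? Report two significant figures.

k_BT = 0.08617 × 1330 K = 114.6 meV.
Eᵢ/kT = 0.1318, 2.059.
Z = Σ gᵢe^(−Eᵢ/kT) = 3·e^(−0.1318) + 1·e^(−2.059) = 2.630 + 0.1276 = 2.758.
P₁ = g₁ e^(−E₁/kT) / Z = 0.1276/2.758 = 0.046.

0.046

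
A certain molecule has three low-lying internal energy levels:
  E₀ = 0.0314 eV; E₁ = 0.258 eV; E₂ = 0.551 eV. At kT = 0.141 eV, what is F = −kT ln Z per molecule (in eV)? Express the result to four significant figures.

0.002720 eV

Eᵢ/kT = 0.222695, 1.82979, 3.90780.
Z = Σ e^(−Eᵢ/kT) = e^(−0.222695) + e^(−1.82979) + e^(−3.90780) = 0.800359 + 0.160447 + 0.0200846 = 0.980891.
F = −kT ln Z = −0.141 × ln(0.980891) = −0.141 × -0.0192939 = 0.002720 eV.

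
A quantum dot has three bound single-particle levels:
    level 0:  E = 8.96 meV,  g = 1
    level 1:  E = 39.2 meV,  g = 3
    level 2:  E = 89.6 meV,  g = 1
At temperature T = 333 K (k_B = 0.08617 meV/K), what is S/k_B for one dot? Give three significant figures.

k_BT = 0.08617 × 333 K = 28.695 meV.
Eᵢ/kT = 0.31225, 1.3661, 3.1225.
Z = Σ gᵢe^(−Eᵢ/kT) = 1·e^(−0.31225) + 3·e^(−1.3661) + 1·e^(−3.1225) = 0.73180 + 0.76530 + 0.044047 = 1.5411.
⟨E⟩ = Σ EᵢPᵢ = 26.282 meV.
S/k_B = ln Z + ⟨E⟩/kT = ln(1.5411) + 26.282/28.695 = 0.43250 + 0.91591 = 1.35.

1.35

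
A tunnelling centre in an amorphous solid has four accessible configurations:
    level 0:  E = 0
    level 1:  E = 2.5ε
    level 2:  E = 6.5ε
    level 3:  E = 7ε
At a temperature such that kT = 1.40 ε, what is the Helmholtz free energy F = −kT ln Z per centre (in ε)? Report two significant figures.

Eᵢ/kT = 0, 1.786, 4.643, 5.000.
Z = Σ e^(−Eᵢ/kT) = e^(−0) + e^(−1.786) + e^(−4.643) + e^(−5.000) = 1.000 + 0.1676 + 0.009629 + 0.006738 = 1.184.
F = −kT ln Z = −1.40 × ln(1.184) = −1.40 × 0.1689 = -0.24 ε.

-0.24 ε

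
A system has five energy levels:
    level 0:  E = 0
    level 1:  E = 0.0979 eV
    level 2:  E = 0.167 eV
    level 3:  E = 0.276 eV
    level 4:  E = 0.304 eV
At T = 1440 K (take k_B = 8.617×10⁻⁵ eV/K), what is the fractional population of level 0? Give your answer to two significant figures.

k_BT = 8.617×10⁻⁵ × 1440 K = 0.1241 eV.
Eᵢ/kT = 0, 0.7889, 1.346, 2.224, 2.450.
Z = Σ e^(−Eᵢ/kT) = e^(−0) + e^(−0.7889) + e^(−1.346) + e^(−2.224) + e^(−2.450) = 1.000 + 0.4543 + 0.2603 + 0.1082 + 0.08629 = 1.909.
P₀ = e^(−E₀/kT) / Z = 1.000/1.909 = 0.52.

0.52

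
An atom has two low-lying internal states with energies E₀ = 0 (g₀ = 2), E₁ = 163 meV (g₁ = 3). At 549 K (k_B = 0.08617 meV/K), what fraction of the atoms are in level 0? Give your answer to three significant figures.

0.954

k_BT = 0.08617 × 549 K = 47.307 meV.
Eᵢ/kT = 0, 3.4456.
Z = Σ gᵢe^(−Eᵢ/kT) = 2·e^(−0) + 3·e^(−3.4456) = 2.0000 + 0.095657 = 2.0957.
P₀ = g₀ e^(−E₀/kT) / Z = 2.0000/2.0957 = 0.954.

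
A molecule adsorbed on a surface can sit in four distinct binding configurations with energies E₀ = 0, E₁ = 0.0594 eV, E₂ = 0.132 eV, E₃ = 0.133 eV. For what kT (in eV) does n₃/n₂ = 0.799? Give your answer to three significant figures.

0.00446 eV

n₃/n₂ = exp[−(E₃−E₂)/kT] = 0.799.
⇒ (E₃−E₂)/kT = ln(1/0.799) = ln(1.2516) = 0.22442.
kT = 0.001 eV / 0.22442 = 0.00446 eV.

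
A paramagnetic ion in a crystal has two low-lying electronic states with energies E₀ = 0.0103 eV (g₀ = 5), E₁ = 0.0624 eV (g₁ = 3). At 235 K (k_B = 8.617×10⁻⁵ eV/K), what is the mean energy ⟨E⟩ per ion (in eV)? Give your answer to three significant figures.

0.0126 eV

k_BT = 8.617×10⁻⁵ × 235 K = 0.020250 eV.
Eᵢ/kT = 0.50864, 3.0815.
Z = Σ gᵢe^(−Eᵢ/kT) = 5·e^(−0.50864) + 3·e^(−3.0815) = 3.0066 + 0.13767 = 3.1443.
⟨E⟩ = Σ Eᵢ gᵢe^(−Eᵢ/kT) / Z = (0.0103·3.0066 + 0.0624·0.13767) / 3.1443 = 0.0126 eV.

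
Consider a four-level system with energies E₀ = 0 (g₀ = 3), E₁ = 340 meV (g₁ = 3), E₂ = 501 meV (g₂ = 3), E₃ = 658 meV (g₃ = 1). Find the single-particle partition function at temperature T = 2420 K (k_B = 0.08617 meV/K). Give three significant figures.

k_BT = 0.08617 × 2420 K = 208.53 meV.
Eᵢ/kT = 0, 1.6305, 2.4025, 3.1554.
Z = Σ gᵢe^(−Eᵢ/kT) = 3·e^(−0) + 3·e^(−1.6305) + 3·e^(−2.4025) + 1·e^(−3.1554) = 3.0000 + 0.58749 + 0.27147 + 0.042621 = 3.9016.

Z = 3.90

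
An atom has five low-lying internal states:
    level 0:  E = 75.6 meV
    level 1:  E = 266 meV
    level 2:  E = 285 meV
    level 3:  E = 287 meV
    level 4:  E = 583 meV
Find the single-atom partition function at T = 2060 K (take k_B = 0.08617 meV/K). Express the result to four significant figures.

k_BT = 0.08617 × 2060 K = 177.510 meV.
Eᵢ/kT = 0.425891, 1.49851, 1.60554, 1.61681, 3.28432.
Z = Σ e^(−Eᵢ/kT) = e^(−0.425891) + e^(−1.49851) + e^(−1.60554) + e^(−1.61681) + e^(−3.28432) = 0.653188 + 0.223463 + 0.200781 + 0.198531 + 0.0374661 = 1.31343.

Z = 1.313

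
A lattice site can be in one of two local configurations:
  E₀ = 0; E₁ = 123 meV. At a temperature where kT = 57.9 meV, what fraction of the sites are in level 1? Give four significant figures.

0.1068

Eᵢ/kT = 0, 2.12435.
Z = Σ e^(−Eᵢ/kT) = e^(−0) + e^(−2.12435) = 1.00000 + 0.119511 = 1.11951.
P₁ = e^(−E₁/kT) / Z = 0.119511/1.11951 = 0.1068.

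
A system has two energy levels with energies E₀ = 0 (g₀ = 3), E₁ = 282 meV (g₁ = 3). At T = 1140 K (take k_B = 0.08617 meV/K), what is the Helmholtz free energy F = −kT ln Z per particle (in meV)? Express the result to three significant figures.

-113 meV

k_BT = 0.08617 × 1140 K = 98.234 meV.
Eᵢ/kT = 0, 2.8707.
Z = Σ gᵢe^(−Eᵢ/kT) = 3·e^(−0) + 3·e^(−2.8707) = 3.0000 + 0.16998 = 3.1700.
F = −kT ln Z = −98.234 × ln(3.1700) = −98.234 × 1.1537 = -113 meV.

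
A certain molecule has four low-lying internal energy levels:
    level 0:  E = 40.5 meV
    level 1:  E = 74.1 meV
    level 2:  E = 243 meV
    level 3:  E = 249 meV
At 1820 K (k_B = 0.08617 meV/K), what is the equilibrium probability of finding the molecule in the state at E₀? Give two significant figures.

0.43

k_BT = 0.08617 × 1820 K = 156.8 meV.
Eᵢ/kT = 0.2583, 0.4726, 1.550, 1.588.
Z = Σ e^(−Eᵢ/kT) = e^(−0.2583) + e^(−0.4726) + e^(−1.550) + e^(−1.588) = 0.7724 + 0.6234 + 0.2122 + 0.2043 = 1.812.
P₀ = e^(−E₀/kT) / Z = 0.7724/1.812 = 0.43.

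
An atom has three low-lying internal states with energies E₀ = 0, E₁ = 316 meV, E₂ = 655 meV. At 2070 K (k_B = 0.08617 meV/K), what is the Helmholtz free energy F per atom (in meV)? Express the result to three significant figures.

-31.8 meV

k_BT = 0.08617 × 2070 K = 178.37 meV.
Eᵢ/kT = 0, 1.7716, 3.6721.
Z = Σ e^(−Eᵢ/kT) = e^(−0) + e^(−1.7716) + e^(−3.6721) = 1.0000 + 0.17006 + 0.025423 = 1.1955.
F = −kT ln Z = −178.37 × ln(1.1955) = −178.37 × 0.17856 = -31.8 meV.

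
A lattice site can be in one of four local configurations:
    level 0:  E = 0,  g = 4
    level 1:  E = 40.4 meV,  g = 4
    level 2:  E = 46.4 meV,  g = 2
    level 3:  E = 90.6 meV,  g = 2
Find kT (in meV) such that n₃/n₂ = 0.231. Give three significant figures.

n₃/n₂ = (g₃/g₂) exp[−(E₃−E₂)/kT] = 0.231.
⇒ (E₃−E₂)/kT = ln((2/2)/0.231) = ln(4.3290) = 1.4653.
kT = 44.2 meV / 1.4653 = 30.2 meV.

30.2 meV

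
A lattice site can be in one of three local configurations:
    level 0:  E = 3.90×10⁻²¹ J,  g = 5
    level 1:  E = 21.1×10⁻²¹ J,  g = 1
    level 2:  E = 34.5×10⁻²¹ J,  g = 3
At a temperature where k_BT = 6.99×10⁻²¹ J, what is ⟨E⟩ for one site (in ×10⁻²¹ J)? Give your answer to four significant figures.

4.412 ×10⁻²¹ J

Eᵢ/kT = 0.557940, 3.01860, 4.93562.
Z = Σ gᵢe^(−Eᵢ/kT) = 5·e^(−0.557940) + 1·e^(−3.01860) + 3·e^(−4.93562) = 2.86193 + 0.0488696 + 0.0215580 = 2.93236.
⟨E⟩ = Σ Eᵢ gᵢe^(−Eᵢ/kT) / Z = (3.90·2.86193 + 21.1·0.0488696 + 34.5·0.0215580) / 2.93236 = 4.412 ×10⁻²¹ J.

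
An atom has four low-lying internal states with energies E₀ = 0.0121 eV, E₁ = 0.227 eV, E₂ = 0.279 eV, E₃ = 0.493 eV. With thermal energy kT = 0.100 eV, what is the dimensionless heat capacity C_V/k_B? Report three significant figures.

0.864

Eᵢ/kT = 0.12100, 2.2700, 2.7900, 4.9300.
Z = Σ e^(−Eᵢ/kT) = e^(−0.12100) + e^(−2.2700) + e^(−2.7900) + e^(−4.9300) = 0.88603 + 0.10331 + 0.061421 + 0.0072265 = 1.0580.
⟨E⟩ = 0.051863 eV, ⟨E²⟩ = 0.011333 eV².
C_V/k_B = (⟨E²⟩ − ⟨E⟩²)/(kT)² = (0.011333 − 0.0026898)/0.010000 = 0.864.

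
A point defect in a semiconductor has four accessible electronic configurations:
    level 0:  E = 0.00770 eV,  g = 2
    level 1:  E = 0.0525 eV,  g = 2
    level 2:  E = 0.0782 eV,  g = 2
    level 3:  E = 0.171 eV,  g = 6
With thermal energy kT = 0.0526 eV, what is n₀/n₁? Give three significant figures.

n₀/n₁ = (g₀/g₁) exp[−(E₀−E₁)/kT] = (2/2) × exp(−(-0.04480 eV)/(0.0526 eV)) = (2/2) × exp(0.85171) = 2.34.

2.34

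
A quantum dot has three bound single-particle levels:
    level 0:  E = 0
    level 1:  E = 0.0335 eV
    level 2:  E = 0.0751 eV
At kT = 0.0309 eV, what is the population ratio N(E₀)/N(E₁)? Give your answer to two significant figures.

3.0

n₀/n₁ = exp[−(E₀−E₁)/kT] = exp(−(-0.0335 eV)/(0.0309 eV)) = exp(1.084) = 3.0.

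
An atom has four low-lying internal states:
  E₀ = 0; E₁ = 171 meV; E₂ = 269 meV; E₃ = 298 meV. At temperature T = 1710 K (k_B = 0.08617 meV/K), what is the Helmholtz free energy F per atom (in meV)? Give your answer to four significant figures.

-69.88 meV

k_BT = 0.08617 × 1710 K = 147.351 meV.
Eᵢ/kT = 0, 1.16049, 1.82557, 2.02238.
Z = Σ e^(−Eᵢ/kT) = e^(−0) + e^(−1.16049) + e^(−1.82557) + e^(−2.02238) = 1.00000 + 0.313333 + 0.161126 + 0.132340 = 1.60680.
F = −kT ln Z = −147.351 × ln(1.60680) = −147.351 × 0.474245 = -69.88 meV.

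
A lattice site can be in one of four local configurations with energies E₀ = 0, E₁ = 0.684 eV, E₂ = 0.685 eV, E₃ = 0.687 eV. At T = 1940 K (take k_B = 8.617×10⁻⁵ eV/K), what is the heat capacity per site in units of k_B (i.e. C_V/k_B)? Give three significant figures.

k_BT = 8.617×10⁻⁵ × 1940 K = 0.16717 eV.
Eᵢ/kT = 0, 4.0916, 4.0976, 4.1096.
Z = Σ e^(−Eᵢ/kT) = e^(−0) + e^(−4.0916) + e^(−4.0976) + e^(−4.1096) = 1.0000 + 0.016712 + 0.016612 + 0.016414 = 1.0497.
⟨E⟩ = 0.032473 eV, ⟨E²⟩ = 0.022254 eV².
C_V/k_B = (⟨E²⟩ − ⟨E⟩²)/(kT)² = (0.022254 − 0.0010545)/0.027946 = 0.759.

0.759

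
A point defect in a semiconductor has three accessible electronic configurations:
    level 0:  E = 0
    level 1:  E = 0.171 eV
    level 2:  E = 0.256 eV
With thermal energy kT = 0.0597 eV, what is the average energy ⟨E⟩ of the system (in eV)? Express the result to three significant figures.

0.0124 eV

Eᵢ/kT = 0, 2.8643, 4.2881.
Z = Σ e^(−Eᵢ/kT) = e^(−0) + e^(−2.8643) + e^(−4.2881) = 1.0000 + 0.057023 + 0.013731 = 1.0708.
⟨E⟩ = Σ Eᵢ e^(−Eᵢ/kT) / Z = (0·1.0000 + 0.171·0.057023 + 0.256·0.013731) / 1.0708 = 0.0124 eV.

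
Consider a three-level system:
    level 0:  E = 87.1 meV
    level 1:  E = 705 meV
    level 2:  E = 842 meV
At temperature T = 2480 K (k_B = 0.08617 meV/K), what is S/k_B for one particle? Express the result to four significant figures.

k_BT = 0.08617 × 2480 K = 213.702 meV.
Eᵢ/kT = 0.407577, 3.29899, 3.94007.
Z = Σ e^(−Eᵢ/kT) = e^(−0.407577) + e^(−3.29899) + e^(−3.94007) = 0.665260 + 0.0369204 + 0.0194469 = 0.721627.
⟨E⟩ = Σ EᵢPᵢ = 139.057 meV.
S/k_B = ln Z + ⟨E⟩/kT = ln(0.721627) + 139.057/213.702 = -0.326247 + 0.650705 = 0.3245.

0.3245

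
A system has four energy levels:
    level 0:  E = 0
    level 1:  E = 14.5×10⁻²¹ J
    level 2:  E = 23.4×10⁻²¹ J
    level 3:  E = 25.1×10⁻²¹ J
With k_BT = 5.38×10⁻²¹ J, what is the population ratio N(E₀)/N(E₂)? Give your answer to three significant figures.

77.4

n₀/n₂ = exp[−(E₀−E₂)/kT] = exp(−(-23.4 ×10⁻²¹ J)/(5.38 ×10⁻²¹ J)) = exp(4.3494) = 77.4.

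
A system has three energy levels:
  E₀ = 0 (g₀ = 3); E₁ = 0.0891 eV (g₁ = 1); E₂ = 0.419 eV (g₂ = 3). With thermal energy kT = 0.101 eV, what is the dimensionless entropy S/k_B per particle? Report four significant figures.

1.404

Eᵢ/kT = 0, 0.882178, 4.14851.
Z = Σ gᵢe^(−Eᵢ/kT) = 3·e^(−0) + 1·e^(−0.882178) + 3·e^(−4.14851) = 3.00000 + 0.413880 + 0.0473638 = 3.46124.
⟨E⟩ = Σ EᵢPᵢ = 0.0163878 eV.
S/k_B = ln Z + ⟨E⟩/kT = ln(3.46124) + 0.0163878/0.101 = 1.24163 + 0.162255 = 1.404.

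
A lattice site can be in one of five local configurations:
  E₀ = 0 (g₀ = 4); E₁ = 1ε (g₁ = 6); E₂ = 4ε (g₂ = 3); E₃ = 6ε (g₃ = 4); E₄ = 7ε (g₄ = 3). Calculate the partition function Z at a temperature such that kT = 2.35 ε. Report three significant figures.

Eᵢ/kT = 0, 0.42553, 1.7021, 2.5532, 2.9787.
Z = Σ gᵢe^(−Eᵢ/kT) = 4·e^(−0) + 6·e^(−0.42553) + 3·e^(−1.7021) + 4·e^(−2.5532) + 3·e^(−2.9787) = 4.0000 + 3.9205 + 0.54690 + 0.31133 + 0.15258 = 8.9313.

Z = 8.93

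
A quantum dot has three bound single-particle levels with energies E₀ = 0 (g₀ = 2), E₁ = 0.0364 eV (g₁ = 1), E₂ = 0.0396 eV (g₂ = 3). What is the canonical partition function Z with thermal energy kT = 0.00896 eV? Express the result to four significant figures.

Z = 2.053

Eᵢ/kT = 0, 4.06250, 4.41964.
Z = Σ gᵢe^(−Eᵢ/kT) = 2·e^(−0) + 1·e^(−4.06250) + 3·e^(−4.41964) = 2.00000 + 0.0172060 + 0.0361157 = 2.05332.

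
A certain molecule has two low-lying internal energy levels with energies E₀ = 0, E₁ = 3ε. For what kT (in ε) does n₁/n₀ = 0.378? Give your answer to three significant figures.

3.08 ε

n₁/n₀ = exp[−(E₁−E₀)/kT] = 0.378.
⇒ (E₁−E₀)/kT = ln(1/0.378) = ln(2.6455) = 0.97286.
kT = 3ε / 0.97286 = 3.08 ε.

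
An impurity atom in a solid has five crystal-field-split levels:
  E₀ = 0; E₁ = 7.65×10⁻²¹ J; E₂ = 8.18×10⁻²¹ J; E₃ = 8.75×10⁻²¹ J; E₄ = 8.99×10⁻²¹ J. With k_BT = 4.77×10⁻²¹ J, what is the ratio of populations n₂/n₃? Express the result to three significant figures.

n₂/n₃ = exp[−(E₂−E₃)/kT] = exp(−(-0.57 ×10⁻²¹ J)/(4.77 ×10⁻²¹ J)) = exp(0.11950) = 1.13.

1.13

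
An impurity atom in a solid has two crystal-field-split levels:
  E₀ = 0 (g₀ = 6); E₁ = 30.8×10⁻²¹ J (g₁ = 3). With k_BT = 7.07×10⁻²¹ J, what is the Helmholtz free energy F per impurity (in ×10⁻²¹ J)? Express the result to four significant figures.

Eᵢ/kT = 0, 4.35644.
Z = Σ gᵢe^(−Eᵢ/kT) = 6·e^(−0) + 3·e^(−4.35644) = 6.00000 + 0.0384719 = 6.03847.
F = −kT ln Z = −7.07 × ln(6.03847) = −7.07 × 1.79815 = -12.71 ×10⁻²¹ J.

-12.71 ×10⁻²¹ J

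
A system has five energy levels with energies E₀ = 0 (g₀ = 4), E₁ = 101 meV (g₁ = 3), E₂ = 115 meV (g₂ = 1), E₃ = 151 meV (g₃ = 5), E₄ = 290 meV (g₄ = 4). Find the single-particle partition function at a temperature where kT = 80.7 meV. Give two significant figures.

Z = 6.0

Eᵢ/kT = 0, 1.252, 1.425, 1.871, 3.594.
Z = Σ gᵢe^(−Eᵢ/kT) = 4·e^(−0) + 3·e^(−1.252) + 1·e^(−1.425) + 5·e^(−1.871) + 4·e^(−3.594) = 4.000 + 0.8578 + 0.2405 + 0.7698 + 0.1100 = 5.978.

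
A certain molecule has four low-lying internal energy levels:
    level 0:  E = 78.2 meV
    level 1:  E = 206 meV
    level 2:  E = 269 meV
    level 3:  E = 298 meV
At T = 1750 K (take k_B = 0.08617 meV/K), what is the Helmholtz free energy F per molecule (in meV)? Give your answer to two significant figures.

-22 meV

k_BT = 0.08617 × 1750 K = 150.8 meV.
Eᵢ/kT = 0.5186, 1.366, 1.784, 1.976.
Z = Σ e^(−Eᵢ/kT) = e^(−0.5186) + e^(−1.366) + e^(−1.784) + e^(−1.976) = 0.5954 + 0.2551 + 0.1680 + 0.1386 = 1.157.
F = −kT ln Z = −150.8 × ln(1.157) = −150.8 × 0.1458 = -22 meV.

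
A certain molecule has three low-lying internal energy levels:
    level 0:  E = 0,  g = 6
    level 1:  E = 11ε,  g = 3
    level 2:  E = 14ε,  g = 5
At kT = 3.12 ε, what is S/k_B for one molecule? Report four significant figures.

1.907

Eᵢ/kT = 0, 3.52564, 4.48718.
Z = Σ gᵢe^(−Eᵢ/kT) = 6·e^(−0) + 3·e^(−3.52564) + 5·e^(−4.48718) = 6.00000 + 0.0882989 + 0.0562617 = 6.14456.
⟨E⟩ = Σ EᵢPᵢ = 0.286262 ε.
S/k_B = ln Z + ⟨E⟩/kT = ln(6.14456) + 0.286262/3.12 = 1.81557 + 0.0917506 = 1.907.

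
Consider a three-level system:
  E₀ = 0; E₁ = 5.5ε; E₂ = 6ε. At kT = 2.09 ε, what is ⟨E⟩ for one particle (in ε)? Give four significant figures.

Eᵢ/kT = 0, 2.63158, 2.87081.
Z = Σ e^(−Eᵢ/kT) = e^(−0) + e^(−2.63158) + e^(−2.87081) = 1.00000 + 0.0719647 + 0.0566530 = 1.12862.
⟨E⟩ = Σ Eᵢ e^(−Eᵢ/kT) / Z = (0·1.00000 + 5.5·0.0719647 + 6·0.0566530) / 1.12862 = 0.6519 ε.

0.6519 ε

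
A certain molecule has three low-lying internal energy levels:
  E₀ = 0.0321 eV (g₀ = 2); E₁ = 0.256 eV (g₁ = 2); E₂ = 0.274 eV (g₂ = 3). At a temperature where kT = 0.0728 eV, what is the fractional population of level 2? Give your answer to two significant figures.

Eᵢ/kT = 0.4409, 3.516, 3.764.
Z = Σ gᵢe^(−Eᵢ/kT) = 2·e^(−0.4409) + 2·e^(−3.516) + 3·e^(−3.764) = 1.287 + 0.05944 + 0.06957 = 1.416.
P₂ = g₂ e^(−E₂/kT) / Z = 0.06957/1.416 = 0.049.

0.049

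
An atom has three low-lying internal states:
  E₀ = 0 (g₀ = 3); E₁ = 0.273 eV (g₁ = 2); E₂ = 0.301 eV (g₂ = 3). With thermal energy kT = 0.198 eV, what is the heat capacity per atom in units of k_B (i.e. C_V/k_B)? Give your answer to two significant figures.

Eᵢ/kT = 0, 1.379, 1.520.
Z = Σ gᵢe^(−Eᵢ/kT) = 3·e^(−0) + 2·e^(−1.379) + 3·e^(−1.520) = 3.000 + 0.5037 + 0.6561 = 4.160.
⟨E⟩ = 0.08053 eV, ⟨E²⟩ = 0.02331 eV².
C_V/k_B = (⟨E²⟩ − ⟨E⟩²)/(kT)² = (0.02331 − 0.006485)/0.03920 = 0.43.

0.43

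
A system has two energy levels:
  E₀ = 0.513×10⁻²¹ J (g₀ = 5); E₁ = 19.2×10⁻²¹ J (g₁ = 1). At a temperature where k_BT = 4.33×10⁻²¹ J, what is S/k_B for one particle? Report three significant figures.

Eᵢ/kT = 0.11848, 4.4342.
Z = Σ gᵢe^(−Eᵢ/kT) = 5·e^(−0.11848) + 1·e^(−4.4342) = 4.4413 + 0.011865 = 4.4532.
⟨E⟩ = Σ EᵢPᵢ = 0.56279 ×10⁻²¹ J.
S/k_B = ln Z + ⟨E⟩/kT = ln(4.4532) + 0.56279/4.33 = 1.4936 + 0.12997 = 1.62.

1.62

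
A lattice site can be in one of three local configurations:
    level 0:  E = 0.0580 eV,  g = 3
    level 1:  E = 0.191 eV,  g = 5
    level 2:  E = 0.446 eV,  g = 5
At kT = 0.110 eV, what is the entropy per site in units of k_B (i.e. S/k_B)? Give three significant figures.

Eᵢ/kT = 0.52727, 1.7364, 4.0545.
Z = Σ gᵢe^(−Eᵢ/kT) = 3·e^(−0.52727) + 5·e^(−1.7364) + 5·e^(−4.0545) = 1.7706 + 0.88077 + 0.086721 = 2.7381.
⟨E⟩ = Σ EᵢPᵢ = 0.11307 eV.
S/k_B = ln Z + ⟨E⟩/kT = ln(2.7381) + 0.11307/0.110 = 1.0073 + 1.0279 = 2.04.

2.04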